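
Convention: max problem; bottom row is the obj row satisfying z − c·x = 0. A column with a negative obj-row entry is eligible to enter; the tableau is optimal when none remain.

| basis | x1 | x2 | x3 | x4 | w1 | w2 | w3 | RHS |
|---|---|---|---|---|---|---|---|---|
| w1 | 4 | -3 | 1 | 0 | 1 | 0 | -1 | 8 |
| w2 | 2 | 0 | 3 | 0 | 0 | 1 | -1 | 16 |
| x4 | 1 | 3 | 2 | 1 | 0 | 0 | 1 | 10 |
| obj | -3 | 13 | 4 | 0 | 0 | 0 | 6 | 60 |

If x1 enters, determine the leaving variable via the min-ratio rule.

Column x1 entries and ratios — w1: 8/4 = 2; w2: 16/2 = 8; x4: 10/1 = 10.
Smallest ratio is 2 in the row of w1, so w1 leaves.

w1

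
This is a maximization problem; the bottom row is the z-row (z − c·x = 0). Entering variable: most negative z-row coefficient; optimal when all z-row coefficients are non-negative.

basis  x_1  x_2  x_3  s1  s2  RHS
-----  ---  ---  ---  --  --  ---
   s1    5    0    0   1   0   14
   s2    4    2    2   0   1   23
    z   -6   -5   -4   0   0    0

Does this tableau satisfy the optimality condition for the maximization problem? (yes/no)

The z-row has a negative entry -6 in column x_1, so it is not optimal.

no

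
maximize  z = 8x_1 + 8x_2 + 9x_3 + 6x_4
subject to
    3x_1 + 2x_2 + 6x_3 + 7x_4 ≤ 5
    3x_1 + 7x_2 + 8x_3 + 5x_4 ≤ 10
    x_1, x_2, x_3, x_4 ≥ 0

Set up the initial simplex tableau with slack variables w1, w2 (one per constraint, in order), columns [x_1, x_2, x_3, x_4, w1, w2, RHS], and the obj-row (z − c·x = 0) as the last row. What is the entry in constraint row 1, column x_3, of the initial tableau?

6

Constraint 1 has coefficient 6 on x_3.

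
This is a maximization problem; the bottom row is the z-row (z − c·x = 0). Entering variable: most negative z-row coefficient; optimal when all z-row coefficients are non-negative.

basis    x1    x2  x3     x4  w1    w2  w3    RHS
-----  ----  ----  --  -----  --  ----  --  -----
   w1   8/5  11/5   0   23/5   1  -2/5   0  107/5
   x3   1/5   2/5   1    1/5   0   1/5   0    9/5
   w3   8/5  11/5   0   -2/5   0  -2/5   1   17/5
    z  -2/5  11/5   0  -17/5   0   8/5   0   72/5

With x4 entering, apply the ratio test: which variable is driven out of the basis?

w1

Column x4 entries and ratios — w1: (107/5)/(23/5) = 107/23; x3: (9/5)/(1/5) = 9; w3: -2/5 ≤ 0, skip.
Smallest ratio is 107/23 in the row of w1, so w1 leaves.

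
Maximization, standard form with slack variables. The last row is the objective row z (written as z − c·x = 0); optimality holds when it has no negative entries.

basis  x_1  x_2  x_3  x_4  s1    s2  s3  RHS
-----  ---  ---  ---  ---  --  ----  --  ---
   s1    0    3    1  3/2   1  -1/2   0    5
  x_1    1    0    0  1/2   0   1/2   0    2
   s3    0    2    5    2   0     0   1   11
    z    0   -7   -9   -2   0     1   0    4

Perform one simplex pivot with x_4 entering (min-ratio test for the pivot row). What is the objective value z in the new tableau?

Ratio test on column x_4 — row 1: 5/(3/2) = 10/3; row 2: 2/(1/2) = 4; row 3: 11/2 = 11/2. Minimum is 10/3 at row 1 (s1 leaves); pivot element 3/2.
Pivot on row 1; the z-row RHS becomes 4 − (-2)·(10/3) = 32/3.

32/3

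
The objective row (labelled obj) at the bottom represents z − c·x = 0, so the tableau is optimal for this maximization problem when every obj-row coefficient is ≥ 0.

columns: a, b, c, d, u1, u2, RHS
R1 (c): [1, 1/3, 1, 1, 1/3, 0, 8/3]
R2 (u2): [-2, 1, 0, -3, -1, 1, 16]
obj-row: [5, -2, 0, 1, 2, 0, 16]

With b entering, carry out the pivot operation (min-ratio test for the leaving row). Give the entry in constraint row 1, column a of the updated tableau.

3

Ratio test on column b — row 1: (8/3)/(1/3) = 8; row 2: 16/1 = 16. Minimum is 8 at row 1 (c leaves); pivot element 1/3.
Divide row 1 by 1/3; eliminate column b from the other rows.
In the new row 1, the a entry is the old entry divided by the pivot: 1/(1/3) = 3.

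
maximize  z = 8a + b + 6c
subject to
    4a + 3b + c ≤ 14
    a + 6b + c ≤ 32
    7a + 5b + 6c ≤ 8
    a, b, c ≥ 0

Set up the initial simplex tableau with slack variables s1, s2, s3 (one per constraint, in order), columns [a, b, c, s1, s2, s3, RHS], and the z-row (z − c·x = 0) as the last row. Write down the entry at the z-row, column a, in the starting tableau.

The z-row carries the negated objective coefficients: the a entry is -8.

-8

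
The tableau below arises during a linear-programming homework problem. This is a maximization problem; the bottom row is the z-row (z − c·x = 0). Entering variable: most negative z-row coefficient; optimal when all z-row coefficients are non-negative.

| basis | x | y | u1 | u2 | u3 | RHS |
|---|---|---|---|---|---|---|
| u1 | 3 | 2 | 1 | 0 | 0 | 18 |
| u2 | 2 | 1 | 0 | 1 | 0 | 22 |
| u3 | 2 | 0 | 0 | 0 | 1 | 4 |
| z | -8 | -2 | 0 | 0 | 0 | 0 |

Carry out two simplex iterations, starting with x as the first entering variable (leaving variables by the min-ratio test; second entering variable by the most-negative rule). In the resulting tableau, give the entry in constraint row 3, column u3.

1/2

Ratio test on column x — row 1: 18/3 = 6; row 2: 22/2 = 11; row 3: 4/2 = 2. Minimum is 2 at row 3 (u3 leaves); pivot element 2.
Divide row 3 by 2; eliminate column x from the other rows.
Second iteration: most negative z-row entry is -2 in column y, so y enters.
Ratio test on column y — row 1: 12/2 = 6; row 2: 18/1 = 18; row 3: entry 0 ≤ 0. Minimum is 6 at row 1 (u1 leaves); pivot element 2.
Divide row 1 by 2; eliminate column y from the other rows.
After both pivots, the entry at constraint row 3, column u3 is 1/2.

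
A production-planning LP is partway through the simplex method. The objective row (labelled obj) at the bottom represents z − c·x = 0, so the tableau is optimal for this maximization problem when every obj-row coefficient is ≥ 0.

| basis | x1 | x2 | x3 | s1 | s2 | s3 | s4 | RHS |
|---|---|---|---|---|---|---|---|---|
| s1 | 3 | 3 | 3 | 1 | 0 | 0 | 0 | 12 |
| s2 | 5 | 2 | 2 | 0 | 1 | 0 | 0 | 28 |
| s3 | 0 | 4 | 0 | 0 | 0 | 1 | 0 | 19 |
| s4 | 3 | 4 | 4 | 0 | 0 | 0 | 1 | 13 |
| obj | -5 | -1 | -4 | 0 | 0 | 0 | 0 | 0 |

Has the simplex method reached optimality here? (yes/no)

no

The obj-row has a negative entry -5 in column x1, so it is not optimal.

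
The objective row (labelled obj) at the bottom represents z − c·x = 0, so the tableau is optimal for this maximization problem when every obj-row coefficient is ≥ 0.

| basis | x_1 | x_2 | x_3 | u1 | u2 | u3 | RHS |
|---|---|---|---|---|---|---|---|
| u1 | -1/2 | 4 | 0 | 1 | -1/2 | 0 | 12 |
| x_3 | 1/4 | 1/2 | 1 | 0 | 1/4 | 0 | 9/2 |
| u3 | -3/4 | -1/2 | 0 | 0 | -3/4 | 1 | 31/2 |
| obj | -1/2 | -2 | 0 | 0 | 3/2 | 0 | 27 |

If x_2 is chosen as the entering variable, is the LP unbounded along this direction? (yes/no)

no

Column x_2 has positive entries in row(s) 1, 2, so the ratio test bounds it — not unbounded.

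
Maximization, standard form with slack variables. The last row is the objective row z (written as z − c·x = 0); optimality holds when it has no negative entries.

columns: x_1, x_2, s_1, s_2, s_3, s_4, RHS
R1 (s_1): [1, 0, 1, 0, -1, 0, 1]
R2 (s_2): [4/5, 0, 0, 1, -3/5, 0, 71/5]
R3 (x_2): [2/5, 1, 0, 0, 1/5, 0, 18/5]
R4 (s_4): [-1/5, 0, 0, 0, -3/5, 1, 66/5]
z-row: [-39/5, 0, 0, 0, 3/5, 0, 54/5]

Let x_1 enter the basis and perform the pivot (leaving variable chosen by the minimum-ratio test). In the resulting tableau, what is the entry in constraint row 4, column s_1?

Ratio test on column x_1 — row 1: 1/1 = 1; row 2: (71/5)/(4/5) = 71/4; row 3: (18/5)/(2/5) = 9; row 4: entry -1/5 ≤ 0. Minimum is 1 at row 1 (s_1 leaves); pivot element 1.
Divide row 1 by 1; eliminate column x_1 from the other rows.
Row 4 update in column s_1: 0 − (-1/5)·1 = 1/5.

1/5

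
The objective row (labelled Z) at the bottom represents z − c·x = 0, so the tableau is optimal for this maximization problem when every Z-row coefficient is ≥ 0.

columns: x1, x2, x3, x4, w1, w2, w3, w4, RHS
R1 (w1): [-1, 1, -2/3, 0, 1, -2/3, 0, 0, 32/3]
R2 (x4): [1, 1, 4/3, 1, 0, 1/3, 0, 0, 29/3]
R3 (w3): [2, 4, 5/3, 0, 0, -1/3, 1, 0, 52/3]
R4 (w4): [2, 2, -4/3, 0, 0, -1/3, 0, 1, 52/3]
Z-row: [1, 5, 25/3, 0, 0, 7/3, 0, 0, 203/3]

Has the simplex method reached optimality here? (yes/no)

yes

Every Z-row coefficient is ≥ 0, so the tableau is optimal.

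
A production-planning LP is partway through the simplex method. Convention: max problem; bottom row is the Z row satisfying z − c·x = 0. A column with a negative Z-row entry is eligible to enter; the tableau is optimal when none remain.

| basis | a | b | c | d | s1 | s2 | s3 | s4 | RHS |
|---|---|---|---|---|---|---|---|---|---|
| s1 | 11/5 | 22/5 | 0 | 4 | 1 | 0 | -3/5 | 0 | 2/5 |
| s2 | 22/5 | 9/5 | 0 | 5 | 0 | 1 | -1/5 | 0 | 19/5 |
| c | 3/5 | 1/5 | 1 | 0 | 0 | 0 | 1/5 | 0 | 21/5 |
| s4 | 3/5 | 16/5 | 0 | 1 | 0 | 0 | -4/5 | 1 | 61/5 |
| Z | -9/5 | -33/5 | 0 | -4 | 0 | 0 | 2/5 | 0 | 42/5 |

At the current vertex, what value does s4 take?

61/5

s4 is basic (row 4); its value is the RHS of that row, 61/5.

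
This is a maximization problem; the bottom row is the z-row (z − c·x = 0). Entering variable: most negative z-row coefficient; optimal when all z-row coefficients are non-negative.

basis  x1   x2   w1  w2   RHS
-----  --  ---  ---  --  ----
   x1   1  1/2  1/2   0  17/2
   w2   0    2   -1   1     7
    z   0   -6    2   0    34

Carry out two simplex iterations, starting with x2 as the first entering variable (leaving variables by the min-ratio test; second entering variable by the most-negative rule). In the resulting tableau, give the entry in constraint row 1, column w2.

Ratio test on column x2 — row 1: (17/2)/(1/2) = 17; row 2: 7/2 = 7/2. Minimum is 7/2 at row 2 (w2 leaves); pivot element 2.
Divide row 2 by 2; eliminate column x2 from the other rows.
Second iteration: most negative z-row entry is -1 in column w1, so w1 enters.
Ratio test on column w1 — row 1: (27/4)/(3/4) = 9; row 2: entry -1/2 ≤ 0. Minimum is 9 at row 1 (x1 leaves); pivot element 3/4.
Divide row 1 by 3/4; eliminate column w1 from the other rows.
After both pivots, the entry at constraint row 1, column w2 is -1/3.

-1/3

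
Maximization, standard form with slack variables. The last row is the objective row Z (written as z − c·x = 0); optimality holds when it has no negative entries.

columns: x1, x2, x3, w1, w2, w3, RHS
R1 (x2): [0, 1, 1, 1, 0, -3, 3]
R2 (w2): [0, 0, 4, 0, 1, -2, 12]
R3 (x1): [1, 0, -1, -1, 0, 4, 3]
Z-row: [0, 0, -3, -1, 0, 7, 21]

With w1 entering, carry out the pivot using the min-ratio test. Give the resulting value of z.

24

Ratio test on column w1 — row 1: 3/1 = 3; row 2: entry 0 ≤ 0; row 3: entry -1 ≤ 0. Minimum is 3 at row 1 (x2 leaves); pivot element 1.
Pivot on row 1; the Z-row RHS becomes 21 − (-1)·3 = 24.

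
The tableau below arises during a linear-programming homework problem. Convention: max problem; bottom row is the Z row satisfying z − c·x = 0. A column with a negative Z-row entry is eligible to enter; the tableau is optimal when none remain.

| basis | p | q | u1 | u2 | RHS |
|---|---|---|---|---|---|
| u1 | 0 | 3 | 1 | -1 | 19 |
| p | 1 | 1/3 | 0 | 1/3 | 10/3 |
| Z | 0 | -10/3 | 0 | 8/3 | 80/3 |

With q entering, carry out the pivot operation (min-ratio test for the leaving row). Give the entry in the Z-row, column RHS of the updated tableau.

Ratio test on column q — row 1: 19/3 = 19/3; row 2: (10/3)/(1/3) = 10. Minimum is 19/3 at row 1 (u1 leaves); pivot element 3.
Divide row 1 by 3; eliminate column q from the other rows.
Z-row update in column RHS: 80/3 − (-10/3)·(19/3) = 430/9.

430/9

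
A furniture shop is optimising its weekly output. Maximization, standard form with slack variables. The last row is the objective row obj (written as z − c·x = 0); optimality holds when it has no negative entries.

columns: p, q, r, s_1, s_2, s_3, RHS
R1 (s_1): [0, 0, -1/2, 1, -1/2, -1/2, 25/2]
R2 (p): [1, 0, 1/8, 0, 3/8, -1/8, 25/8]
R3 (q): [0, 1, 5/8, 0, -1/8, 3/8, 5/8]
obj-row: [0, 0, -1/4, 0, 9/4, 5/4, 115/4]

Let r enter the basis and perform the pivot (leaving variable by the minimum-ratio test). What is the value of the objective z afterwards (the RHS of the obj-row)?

Ratio test on column r — row 1: entry -1/2 ≤ 0; row 2: (25/8)/(1/8) = 25; row 3: (5/8)/(5/8) = 1. Minimum is 1 at row 3 (q leaves); pivot element 5/8.
Pivot on row 3; the obj-row RHS becomes 115/4 − (-1/4)·1 = 29.

29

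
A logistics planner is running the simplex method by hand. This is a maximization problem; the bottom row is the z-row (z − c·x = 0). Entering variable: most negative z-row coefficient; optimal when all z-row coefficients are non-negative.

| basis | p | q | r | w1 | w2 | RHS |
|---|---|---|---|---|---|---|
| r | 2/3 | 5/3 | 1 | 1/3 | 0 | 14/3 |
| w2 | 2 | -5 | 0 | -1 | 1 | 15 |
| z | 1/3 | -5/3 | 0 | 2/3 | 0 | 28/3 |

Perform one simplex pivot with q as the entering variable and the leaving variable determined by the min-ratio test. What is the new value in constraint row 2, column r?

Ratio test on column q — row 1: (14/3)/(5/3) = 14/5; row 2: entry -5 ≤ 0. Minimum is 14/5 at row 1 (r leaves); pivot element 5/3.
Divide row 1 by 5/3; eliminate column q from the other rows.
Row 2 update in column r: 0 − (-5)·(3/5) = 3.

3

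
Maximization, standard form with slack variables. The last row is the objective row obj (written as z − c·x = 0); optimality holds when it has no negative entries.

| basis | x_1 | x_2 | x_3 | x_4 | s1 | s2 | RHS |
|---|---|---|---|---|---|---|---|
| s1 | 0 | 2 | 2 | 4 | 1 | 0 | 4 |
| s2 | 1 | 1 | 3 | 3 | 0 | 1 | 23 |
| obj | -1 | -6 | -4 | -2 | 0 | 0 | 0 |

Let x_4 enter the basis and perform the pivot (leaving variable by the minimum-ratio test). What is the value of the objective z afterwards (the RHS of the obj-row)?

2

Ratio test on column x_4 — row 1: 4/4 = 1; row 2: 23/3 = 23/3. Minimum is 1 at row 1 (s1 leaves); pivot element 4.
Pivot on row 1; the obj-row RHS becomes 0 − (-2)·1 = 2.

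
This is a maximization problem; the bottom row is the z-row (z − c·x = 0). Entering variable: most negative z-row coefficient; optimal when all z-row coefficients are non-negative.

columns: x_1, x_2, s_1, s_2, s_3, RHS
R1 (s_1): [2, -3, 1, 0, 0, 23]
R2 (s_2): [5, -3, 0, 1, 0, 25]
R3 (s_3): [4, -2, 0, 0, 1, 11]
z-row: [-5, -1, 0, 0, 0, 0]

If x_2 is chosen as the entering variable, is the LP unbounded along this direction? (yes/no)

Every constraint-row entry in column x_2 is ≤ 0, so increasing x_2 is unbounded.

yes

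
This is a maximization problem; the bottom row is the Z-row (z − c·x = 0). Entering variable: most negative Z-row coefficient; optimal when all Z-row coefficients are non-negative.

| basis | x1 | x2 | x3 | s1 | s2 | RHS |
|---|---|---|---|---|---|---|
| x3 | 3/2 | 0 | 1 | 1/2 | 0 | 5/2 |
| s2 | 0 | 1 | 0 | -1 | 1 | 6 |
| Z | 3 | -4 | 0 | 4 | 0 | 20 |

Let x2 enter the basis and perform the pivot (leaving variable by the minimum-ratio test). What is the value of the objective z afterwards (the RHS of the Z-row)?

44

Ratio test on column x2 — row 1: entry 0 ≤ 0; row 2: 6/1 = 6. Minimum is 6 at row 2 (s2 leaves); pivot element 1.
Pivot on row 2; the Z-row RHS becomes 20 − (-4)·6 = 44.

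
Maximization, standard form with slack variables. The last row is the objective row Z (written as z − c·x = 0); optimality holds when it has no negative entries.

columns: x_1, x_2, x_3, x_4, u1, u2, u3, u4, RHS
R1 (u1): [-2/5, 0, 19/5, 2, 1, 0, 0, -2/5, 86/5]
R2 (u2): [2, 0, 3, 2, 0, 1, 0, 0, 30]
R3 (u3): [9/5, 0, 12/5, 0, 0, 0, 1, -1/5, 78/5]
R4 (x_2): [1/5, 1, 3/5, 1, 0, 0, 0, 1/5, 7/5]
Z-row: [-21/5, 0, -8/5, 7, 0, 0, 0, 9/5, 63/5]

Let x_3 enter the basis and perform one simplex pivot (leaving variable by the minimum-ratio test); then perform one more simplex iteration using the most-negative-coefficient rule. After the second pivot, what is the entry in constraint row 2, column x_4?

-8

Ratio test on column x_3 — row 1: (86/5)/(19/5) = 86/19; row 2: 30/3 = 10; row 3: (78/5)/(12/5) = 13/2; row 4: (7/5)/(3/5) = 7/3. Minimum is 7/3 at row 4 (x_2 leaves); pivot element 3/5.
Divide row 4 by 3/5; eliminate column x_3 from the other rows.
Second iteration: most negative Z-row entry is -11/3 in column x_1, so x_1 enters.
Ratio test on column x_1 — row 1: entry -5/3 ≤ 0; row 2: 23/1 = 23; row 3: 10/1 = 10; row 4: (7/3)/(1/3) = 7. Minimum is 7 at row 4 (x_3 leaves); pivot element 1/3.
Divide row 4 by 1/3; eliminate column x_1 from the other rows.
After both pivots, the entry at constraint row 2, column x_4 is -8.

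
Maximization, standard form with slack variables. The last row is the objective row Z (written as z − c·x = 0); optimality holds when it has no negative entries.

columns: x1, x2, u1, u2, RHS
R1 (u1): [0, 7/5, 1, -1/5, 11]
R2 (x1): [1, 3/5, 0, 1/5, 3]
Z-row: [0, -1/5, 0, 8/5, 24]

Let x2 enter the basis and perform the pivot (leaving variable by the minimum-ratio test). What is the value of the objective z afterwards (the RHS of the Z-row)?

25

Ratio test on column x2 — row 1: 11/(7/5) = 55/7; row 2: 3/(3/5) = 5. Minimum is 5 at row 2 (x1 leaves); pivot element 3/5.
Pivot on row 2; the Z-row RHS becomes 24 − (-1/5)·5 = 25.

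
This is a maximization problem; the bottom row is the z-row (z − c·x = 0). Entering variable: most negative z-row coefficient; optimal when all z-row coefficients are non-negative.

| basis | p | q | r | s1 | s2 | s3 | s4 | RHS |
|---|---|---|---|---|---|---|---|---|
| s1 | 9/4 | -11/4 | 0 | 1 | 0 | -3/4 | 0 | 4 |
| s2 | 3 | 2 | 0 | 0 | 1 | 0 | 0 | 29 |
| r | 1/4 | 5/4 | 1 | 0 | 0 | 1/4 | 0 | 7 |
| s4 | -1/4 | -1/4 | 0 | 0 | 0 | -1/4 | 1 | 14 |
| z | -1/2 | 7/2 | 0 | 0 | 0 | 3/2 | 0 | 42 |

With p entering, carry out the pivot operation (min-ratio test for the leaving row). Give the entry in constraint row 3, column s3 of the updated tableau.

Ratio test on column p — row 1: 4/(9/4) = 16/9; row 2: 29/3 = 29/3; row 3: 7/(1/4) = 28; row 4: entry -1/4 ≤ 0. Minimum is 16/9 at row 1 (s1 leaves); pivot element 9/4.
Divide row 1 by 9/4; eliminate column p from the other rows.
Row 3 update in column s3: 1/4 − (1/4)·(-1/3) = 1/3.

1/3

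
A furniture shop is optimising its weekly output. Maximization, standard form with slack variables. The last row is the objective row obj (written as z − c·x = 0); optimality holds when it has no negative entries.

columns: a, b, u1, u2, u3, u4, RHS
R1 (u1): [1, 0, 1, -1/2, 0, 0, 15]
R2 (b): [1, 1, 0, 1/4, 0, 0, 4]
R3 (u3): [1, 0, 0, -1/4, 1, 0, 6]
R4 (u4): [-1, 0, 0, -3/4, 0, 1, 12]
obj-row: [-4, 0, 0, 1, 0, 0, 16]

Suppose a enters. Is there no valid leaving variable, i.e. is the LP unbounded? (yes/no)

no

Column a has positive entries in row(s) 1, 2, 3, so the ratio test bounds it — not unbounded.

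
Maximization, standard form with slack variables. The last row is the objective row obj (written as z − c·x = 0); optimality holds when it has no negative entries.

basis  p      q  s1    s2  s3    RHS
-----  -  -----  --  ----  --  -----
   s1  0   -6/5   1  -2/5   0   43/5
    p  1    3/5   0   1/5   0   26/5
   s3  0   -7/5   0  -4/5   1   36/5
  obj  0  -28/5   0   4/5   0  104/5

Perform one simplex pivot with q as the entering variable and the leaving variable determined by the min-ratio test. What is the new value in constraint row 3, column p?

Ratio test on column q — row 1: entry -6/5 ≤ 0; row 2: (26/5)/(3/5) = 26/3; row 3: entry -7/5 ≤ 0. Minimum is 26/3 at row 2 (p leaves); pivot element 3/5.
Divide row 2 by 3/5; eliminate column q from the other rows.
Row 3 update in column p: 0 − (-7/5)·(5/3) = 7/3.

7/3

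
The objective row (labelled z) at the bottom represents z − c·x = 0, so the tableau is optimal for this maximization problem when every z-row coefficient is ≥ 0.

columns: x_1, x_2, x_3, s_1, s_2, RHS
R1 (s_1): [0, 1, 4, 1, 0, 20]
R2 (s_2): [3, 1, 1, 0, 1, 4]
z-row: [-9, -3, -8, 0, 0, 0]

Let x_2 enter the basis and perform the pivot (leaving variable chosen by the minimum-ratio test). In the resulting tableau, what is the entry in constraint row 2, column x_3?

Ratio test on column x_2 — row 1: 20/1 = 20; row 2: 4/1 = 4. Minimum is 4 at row 2 (s_2 leaves); pivot element 1.
Divide row 2 by 1; eliminate column x_2 from the other rows.
In the new row 2, the x_3 entry is the old entry divided by the pivot: 1/1 = 1.

1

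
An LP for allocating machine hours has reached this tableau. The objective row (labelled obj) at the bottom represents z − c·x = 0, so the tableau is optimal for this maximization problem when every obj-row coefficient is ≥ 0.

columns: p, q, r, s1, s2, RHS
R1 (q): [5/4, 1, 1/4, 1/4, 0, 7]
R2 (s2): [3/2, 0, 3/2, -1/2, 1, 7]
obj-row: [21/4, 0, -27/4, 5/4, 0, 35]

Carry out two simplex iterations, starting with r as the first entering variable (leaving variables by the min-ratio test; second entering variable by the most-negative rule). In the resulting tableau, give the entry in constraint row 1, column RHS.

35/2

Ratio test on column r — row 1: 7/(1/4) = 28; row 2: 7/(3/2) = 14/3. Minimum is 14/3 at row 2 (s2 leaves); pivot element 3/2.
Divide row 2 by 3/2; eliminate column r from the other rows.
Second iteration: most negative obj-row entry is -1 in column s1, so s1 enters.
Ratio test on column s1 — row 1: (35/6)/(1/3) = 35/2; row 2: entry -1/3 ≤ 0. Minimum is 35/2 at row 1 (q leaves); pivot element 1/3.
Divide row 1 by 1/3; eliminate column s1 from the other rows.
After both pivots, the entry at constraint row 1, column RHS is 35/2.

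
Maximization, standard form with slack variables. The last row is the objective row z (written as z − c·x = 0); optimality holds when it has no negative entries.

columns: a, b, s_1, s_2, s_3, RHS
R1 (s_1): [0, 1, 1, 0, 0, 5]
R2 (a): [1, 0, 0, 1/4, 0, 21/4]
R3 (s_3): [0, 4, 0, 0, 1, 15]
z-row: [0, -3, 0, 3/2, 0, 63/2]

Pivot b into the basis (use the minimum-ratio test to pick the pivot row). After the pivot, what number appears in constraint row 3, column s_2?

0

Ratio test on column b — row 1: 5/1 = 5; row 2: entry 0 ≤ 0; row 3: 15/4 = 15/4. Minimum is 15/4 at row 3 (s_3 leaves); pivot element 4.
Divide row 3 by 4; eliminate column b from the other rows.
In the new row 3, the s_2 entry is the old entry divided by the pivot: 0/4 = 0.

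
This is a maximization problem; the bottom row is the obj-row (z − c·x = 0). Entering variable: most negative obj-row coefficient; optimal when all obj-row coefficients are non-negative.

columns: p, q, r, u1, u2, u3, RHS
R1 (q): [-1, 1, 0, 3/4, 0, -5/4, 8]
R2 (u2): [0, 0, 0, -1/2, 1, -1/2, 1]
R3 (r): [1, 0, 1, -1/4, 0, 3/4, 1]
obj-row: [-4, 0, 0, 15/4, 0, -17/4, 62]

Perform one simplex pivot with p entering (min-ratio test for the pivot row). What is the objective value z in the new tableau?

66

Ratio test on column p — row 1: entry -1 ≤ 0; row 2: entry 0 ≤ 0; row 3: 1/1 = 1. Minimum is 1 at row 3 (r leaves); pivot element 1.
Pivot on row 3; the obj-row RHS becomes 62 − (-4)·1 = 66.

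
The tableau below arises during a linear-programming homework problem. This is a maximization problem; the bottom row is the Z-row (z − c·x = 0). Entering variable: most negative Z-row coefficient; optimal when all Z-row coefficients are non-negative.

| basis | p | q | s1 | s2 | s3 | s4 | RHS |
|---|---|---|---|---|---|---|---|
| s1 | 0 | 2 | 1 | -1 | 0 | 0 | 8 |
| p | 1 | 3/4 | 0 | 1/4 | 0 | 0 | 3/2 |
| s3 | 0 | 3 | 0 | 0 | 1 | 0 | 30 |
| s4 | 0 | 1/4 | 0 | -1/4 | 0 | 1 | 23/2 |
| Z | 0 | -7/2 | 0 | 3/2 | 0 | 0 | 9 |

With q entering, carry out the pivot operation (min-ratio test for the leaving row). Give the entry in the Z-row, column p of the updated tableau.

Ratio test on column q — row 1: 8/2 = 4; row 2: (3/2)/(3/4) = 2; row 3: 30/3 = 10; row 4: (23/2)/(1/4) = 46. Minimum is 2 at row 2 (p leaves); pivot element 3/4.
Divide row 2 by 3/4; eliminate column q from the other rows.
Z-row update in column p: 0 − (-7/2)·(4/3) = 14/3.

14/3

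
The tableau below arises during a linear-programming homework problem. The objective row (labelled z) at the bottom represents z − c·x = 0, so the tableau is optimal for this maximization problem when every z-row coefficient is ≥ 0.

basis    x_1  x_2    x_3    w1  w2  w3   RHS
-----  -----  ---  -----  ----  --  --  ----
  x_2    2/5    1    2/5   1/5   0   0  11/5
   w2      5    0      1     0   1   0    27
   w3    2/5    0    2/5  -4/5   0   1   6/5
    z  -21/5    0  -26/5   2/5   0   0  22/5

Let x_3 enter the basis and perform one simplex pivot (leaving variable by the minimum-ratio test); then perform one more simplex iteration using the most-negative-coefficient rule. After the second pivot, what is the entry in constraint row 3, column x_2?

Ratio test on column x_3 — row 1: (11/5)/(2/5) = 11/2; row 2: 27/1 = 27; row 3: (6/5)/(2/5) = 3. Minimum is 3 at row 3 (w3 leaves); pivot element 2/5.
Divide row 3 by 2/5; eliminate column x_3 from the other rows.
Second iteration: most negative z-row entry is -10 in column w1, so w1 enters.
Ratio test on column w1 — row 1: 1/1 = 1; row 2: 24/2 = 12; row 3: entry -2 ≤ 0. Minimum is 1 at row 1 (x_2 leaves); pivot element 1.
Divide row 1 by 1; eliminate column w1 from the other rows.
After both pivots, the entry at constraint row 3, column x_2 is 2.

2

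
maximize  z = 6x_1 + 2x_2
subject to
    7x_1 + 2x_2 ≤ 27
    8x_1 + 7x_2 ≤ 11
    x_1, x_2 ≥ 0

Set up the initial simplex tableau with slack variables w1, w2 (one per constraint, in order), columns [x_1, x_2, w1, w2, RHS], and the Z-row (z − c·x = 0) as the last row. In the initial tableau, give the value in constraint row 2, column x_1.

8

Constraint 2 has coefficient 8 on x_1.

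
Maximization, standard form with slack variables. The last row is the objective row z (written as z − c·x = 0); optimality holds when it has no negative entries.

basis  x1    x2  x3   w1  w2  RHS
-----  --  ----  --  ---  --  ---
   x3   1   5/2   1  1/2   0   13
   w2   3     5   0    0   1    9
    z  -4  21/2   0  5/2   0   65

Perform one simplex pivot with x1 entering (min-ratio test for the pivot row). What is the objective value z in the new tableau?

Ratio test on column x1 — row 1: 13/1 = 13; row 2: 9/3 = 3. Minimum is 3 at row 2 (w2 leaves); pivot element 3.
Pivot on row 2; the z-row RHS becomes 65 − (-4)·3 = 77.

77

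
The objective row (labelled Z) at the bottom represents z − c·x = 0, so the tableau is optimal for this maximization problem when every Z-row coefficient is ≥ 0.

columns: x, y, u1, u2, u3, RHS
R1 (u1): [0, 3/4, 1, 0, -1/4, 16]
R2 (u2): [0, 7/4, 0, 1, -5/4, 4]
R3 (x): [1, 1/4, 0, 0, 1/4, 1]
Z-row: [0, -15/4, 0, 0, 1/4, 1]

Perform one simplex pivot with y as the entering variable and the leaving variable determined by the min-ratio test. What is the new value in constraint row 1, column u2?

-3/7

Ratio test on column y — row 1: 16/(3/4) = 64/3; row 2: 4/(7/4) = 16/7; row 3: 1/(1/4) = 4. Minimum is 16/7 at row 2 (u2 leaves); pivot element 7/4.
Divide row 2 by 7/4; eliminate column y from the other rows.
Row 1 update in column u2: 0 − (3/4)·(4/7) = -3/7.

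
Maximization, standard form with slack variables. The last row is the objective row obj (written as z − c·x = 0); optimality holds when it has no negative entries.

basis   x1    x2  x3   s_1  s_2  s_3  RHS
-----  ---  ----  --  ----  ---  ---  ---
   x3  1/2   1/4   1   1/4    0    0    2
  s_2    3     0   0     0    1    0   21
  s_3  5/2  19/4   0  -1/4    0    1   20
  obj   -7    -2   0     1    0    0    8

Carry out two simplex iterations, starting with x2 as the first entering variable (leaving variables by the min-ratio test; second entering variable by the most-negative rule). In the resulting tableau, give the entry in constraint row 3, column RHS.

Ratio test on column x2 — row 1: 2/(1/4) = 8; row 2: entry 0 ≤ 0; row 3: 20/(19/4) = 80/19. Minimum is 80/19 at row 3 (s_3 leaves); pivot element 19/4.
Divide row 3 by 19/4; eliminate column x2 from the other rows.
Second iteration: most negative obj-row entry is -113/19 in column x1, so x1 enters.
Ratio test on column x1 — row 1: (18/19)/(7/19) = 18/7; row 2: 21/3 = 7; row 3: (80/19)/(10/19) = 8. Minimum is 18/7 at row 1 (x3 leaves); pivot element 7/19.
Divide row 1 by 7/19; eliminate column x1 from the other rows.
After both pivots, the entry at constraint row 3, column RHS is 20/7.

20/7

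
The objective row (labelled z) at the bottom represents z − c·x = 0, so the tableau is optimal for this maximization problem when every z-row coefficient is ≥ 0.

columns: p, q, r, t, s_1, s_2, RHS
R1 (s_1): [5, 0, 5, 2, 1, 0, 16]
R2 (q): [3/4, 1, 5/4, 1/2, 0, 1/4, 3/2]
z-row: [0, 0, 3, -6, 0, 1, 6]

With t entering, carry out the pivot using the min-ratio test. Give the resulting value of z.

24

Ratio test on column t — row 1: 16/2 = 8; row 2: (3/2)/(1/2) = 3. Minimum is 3 at row 2 (q leaves); pivot element 1/2.
Pivot on row 2; the z-row RHS becomes 6 − (-6)·3 = 24.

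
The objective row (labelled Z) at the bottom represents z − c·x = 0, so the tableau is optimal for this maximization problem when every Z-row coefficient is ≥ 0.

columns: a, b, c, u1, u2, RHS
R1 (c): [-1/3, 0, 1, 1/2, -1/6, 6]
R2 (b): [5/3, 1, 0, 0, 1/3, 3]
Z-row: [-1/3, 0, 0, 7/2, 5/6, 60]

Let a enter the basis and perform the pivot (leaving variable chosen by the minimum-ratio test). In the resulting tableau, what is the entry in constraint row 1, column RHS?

Ratio test on column a — row 1: entry -1/3 ≤ 0; row 2: 3/(5/3) = 9/5. Minimum is 9/5 at row 2 (b leaves); pivot element 5/3.
Divide row 2 by 5/3; eliminate column a from the other rows.
Row 1 update in column RHS: 6 − (-1/3)·(9/5) = 33/5.

33/5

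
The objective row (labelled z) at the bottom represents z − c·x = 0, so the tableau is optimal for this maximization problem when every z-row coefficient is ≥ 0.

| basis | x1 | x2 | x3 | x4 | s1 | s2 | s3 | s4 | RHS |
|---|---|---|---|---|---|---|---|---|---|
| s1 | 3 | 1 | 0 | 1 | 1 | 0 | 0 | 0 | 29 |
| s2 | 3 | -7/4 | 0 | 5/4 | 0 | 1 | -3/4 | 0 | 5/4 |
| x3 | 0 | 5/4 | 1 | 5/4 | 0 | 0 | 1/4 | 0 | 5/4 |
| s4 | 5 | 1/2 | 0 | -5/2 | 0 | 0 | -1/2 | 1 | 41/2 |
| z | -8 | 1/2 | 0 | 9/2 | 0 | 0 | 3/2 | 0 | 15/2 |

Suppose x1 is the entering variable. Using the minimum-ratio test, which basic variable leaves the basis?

Column x1 entries and ratios — s1: 29/3 = 29/3; s2: (5/4)/3 = 5/12; x3: 0 ≤ 0, skip; s4: (41/2)/5 = 41/10.
Smallest ratio is 5/12 in the row of s2, so s2 leaves.

s2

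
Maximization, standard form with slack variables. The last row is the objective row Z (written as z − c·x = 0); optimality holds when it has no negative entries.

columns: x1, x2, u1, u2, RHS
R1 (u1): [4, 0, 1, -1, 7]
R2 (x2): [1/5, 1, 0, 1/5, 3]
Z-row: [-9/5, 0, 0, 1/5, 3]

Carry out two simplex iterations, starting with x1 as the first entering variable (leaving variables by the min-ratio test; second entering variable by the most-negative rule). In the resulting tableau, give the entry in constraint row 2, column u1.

Ratio test on column x1 — row 1: 7/4 = 7/4; row 2: 3/(1/5) = 15. Minimum is 7/4 at row 1 (u1 leaves); pivot element 4.
Divide row 1 by 4; eliminate column x1 from the other rows.
Second iteration: most negative Z-row entry is -1/4 in column u2, so u2 enters.
Ratio test on column u2 — row 1: entry -1/4 ≤ 0; row 2: (53/20)/(1/4) = 53/5. Minimum is 53/5 at row 2 (x2 leaves); pivot element 1/4.
Divide row 2 by 1/4; eliminate column u2 from the other rows.
After both pivots, the entry at constraint row 2, column u1 is -1/5.

-1/5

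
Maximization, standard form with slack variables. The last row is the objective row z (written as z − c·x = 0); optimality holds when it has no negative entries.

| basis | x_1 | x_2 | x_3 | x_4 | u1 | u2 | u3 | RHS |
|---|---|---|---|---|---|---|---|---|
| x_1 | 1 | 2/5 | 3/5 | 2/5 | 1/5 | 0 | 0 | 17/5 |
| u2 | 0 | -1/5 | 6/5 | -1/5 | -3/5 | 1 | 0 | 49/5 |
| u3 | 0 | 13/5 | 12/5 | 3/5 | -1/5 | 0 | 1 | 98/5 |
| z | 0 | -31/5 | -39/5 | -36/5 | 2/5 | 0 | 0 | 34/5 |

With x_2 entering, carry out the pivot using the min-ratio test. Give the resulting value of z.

Ratio test on column x_2 — row 1: (17/5)/(2/5) = 17/2; row 2: entry -1/5 ≤ 0; row 3: (98/5)/(13/5) = 98/13. Minimum is 98/13 at row 3 (u3 leaves); pivot element 13/5.
Pivot on row 3; the z-row RHS becomes 34/5 − (-31/5)·(98/13) = 696/13.

696/13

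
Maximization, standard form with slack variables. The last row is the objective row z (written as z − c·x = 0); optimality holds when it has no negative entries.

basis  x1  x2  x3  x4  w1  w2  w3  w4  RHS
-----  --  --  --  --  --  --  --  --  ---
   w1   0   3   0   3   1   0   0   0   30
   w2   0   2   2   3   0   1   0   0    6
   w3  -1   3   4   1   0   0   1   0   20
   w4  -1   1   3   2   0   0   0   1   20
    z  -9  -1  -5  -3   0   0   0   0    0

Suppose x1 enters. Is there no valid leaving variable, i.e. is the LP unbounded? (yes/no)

yes

Every constraint-row entry in column x1 is ≤ 0, so increasing x1 is unbounded.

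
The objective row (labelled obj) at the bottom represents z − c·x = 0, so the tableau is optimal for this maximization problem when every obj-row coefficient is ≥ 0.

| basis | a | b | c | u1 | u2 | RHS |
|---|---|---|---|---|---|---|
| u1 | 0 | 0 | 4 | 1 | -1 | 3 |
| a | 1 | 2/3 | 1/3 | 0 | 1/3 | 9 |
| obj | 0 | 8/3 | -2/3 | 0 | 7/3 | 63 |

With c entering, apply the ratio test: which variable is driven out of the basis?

u1

Column c entries and ratios — u1: 3/4 = 3/4; a: 9/(1/3) = 27.
Smallest ratio is 3/4 in the row of u1, so u1 leaves.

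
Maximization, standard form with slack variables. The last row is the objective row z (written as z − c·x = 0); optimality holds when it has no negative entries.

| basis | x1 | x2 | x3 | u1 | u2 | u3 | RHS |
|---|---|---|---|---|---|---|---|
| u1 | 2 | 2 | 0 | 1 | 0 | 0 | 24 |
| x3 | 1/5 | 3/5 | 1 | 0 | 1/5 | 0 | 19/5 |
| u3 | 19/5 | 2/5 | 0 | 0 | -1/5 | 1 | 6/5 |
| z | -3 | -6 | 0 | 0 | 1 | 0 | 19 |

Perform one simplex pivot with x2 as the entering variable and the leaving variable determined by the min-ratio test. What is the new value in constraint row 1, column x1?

Ratio test on column x2 — row 1: 24/2 = 12; row 2: (19/5)/(3/5) = 19/3; row 3: (6/5)/(2/5) = 3. Minimum is 3 at row 3 (u3 leaves); pivot element 2/5.
Divide row 3 by 2/5; eliminate column x2 from the other rows.
Row 1 update in column x1: 2 − 2·(19/2) = -17.

-17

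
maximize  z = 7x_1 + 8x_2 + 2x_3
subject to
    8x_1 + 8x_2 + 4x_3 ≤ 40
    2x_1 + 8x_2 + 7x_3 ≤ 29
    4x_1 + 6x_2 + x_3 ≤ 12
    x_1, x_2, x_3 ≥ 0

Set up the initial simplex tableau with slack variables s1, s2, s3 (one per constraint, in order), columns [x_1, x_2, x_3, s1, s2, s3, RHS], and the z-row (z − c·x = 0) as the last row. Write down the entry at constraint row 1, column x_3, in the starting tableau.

4

Constraint 1 has coefficient 4 on x_3.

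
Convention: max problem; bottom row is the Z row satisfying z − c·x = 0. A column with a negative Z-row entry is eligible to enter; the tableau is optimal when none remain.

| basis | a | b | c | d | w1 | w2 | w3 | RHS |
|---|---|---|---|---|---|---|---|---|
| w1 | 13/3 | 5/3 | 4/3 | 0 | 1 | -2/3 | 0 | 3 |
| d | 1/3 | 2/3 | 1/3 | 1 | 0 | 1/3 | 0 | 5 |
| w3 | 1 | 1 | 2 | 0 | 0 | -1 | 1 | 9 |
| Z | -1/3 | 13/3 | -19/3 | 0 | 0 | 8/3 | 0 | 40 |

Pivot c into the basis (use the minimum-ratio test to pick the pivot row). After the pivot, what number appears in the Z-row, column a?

Ratio test on column c — row 1: 3/(4/3) = 9/4; row 2: 5/(1/3) = 15; row 3: 9/2 = 9/2. Minimum is 9/4 at row 1 (w1 leaves); pivot element 4/3.
Divide row 1 by 4/3; eliminate column c from the other rows.
Z-row update in column a: -1/3 − (-19/3)·(13/4) = 81/4.

81/4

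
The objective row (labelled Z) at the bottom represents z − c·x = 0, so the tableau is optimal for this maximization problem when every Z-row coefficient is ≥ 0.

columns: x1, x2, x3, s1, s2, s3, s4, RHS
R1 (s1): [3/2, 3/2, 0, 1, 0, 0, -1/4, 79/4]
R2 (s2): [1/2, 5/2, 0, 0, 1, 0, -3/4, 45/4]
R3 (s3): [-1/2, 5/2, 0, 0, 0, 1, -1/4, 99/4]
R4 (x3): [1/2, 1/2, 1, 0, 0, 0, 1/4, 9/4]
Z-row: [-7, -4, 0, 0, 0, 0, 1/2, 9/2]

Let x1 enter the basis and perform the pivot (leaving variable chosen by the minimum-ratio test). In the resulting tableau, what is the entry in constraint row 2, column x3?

-1

Ratio test on column x1 — row 1: (79/4)/(3/2) = 79/6; row 2: (45/4)/(1/2) = 45/2; row 3: entry -1/2 ≤ 0; row 4: (9/4)/(1/2) = 9/2. Minimum is 9/2 at row 4 (x3 leaves); pivot element 1/2.
Divide row 4 by 1/2; eliminate column x1 from the other rows.
Row 2 update in column x3: 0 − (1/2)·2 = -1.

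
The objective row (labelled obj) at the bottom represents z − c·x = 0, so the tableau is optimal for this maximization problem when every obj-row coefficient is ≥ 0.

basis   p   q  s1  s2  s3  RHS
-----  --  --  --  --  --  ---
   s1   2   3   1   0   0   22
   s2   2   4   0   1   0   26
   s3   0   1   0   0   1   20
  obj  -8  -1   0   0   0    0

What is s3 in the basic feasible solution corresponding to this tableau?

s3 is basic (row 3); its value is the RHS of that row, 20.

20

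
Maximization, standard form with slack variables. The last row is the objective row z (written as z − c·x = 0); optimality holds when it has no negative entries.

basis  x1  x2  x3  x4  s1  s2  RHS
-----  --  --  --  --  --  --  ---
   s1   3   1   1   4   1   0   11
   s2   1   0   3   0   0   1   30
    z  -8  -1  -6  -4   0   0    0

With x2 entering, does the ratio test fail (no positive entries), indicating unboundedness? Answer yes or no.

no

Column x2 has positive entries in row(s) 1, so the ratio test bounds it — not unbounded.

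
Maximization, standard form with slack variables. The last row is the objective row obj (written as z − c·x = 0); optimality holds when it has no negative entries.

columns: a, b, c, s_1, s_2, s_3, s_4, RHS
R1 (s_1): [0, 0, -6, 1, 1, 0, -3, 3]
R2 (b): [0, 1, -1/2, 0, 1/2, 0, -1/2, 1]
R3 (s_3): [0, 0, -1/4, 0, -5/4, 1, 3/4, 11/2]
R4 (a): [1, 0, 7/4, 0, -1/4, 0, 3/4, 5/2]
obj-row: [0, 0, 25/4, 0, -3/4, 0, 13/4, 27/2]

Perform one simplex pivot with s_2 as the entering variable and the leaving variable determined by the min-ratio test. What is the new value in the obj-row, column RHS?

15

Ratio test on column s_2 — row 1: 3/1 = 3; row 2: 1/(1/2) = 2; row 3: entry -5/4 ≤ 0; row 4: entry -1/4 ≤ 0. Minimum is 2 at row 2 (b leaves); pivot element 1/2.
Divide row 2 by 1/2; eliminate column s_2 from the other rows.
obj-row update in column RHS: 27/2 − (-3/4)·2 = 15.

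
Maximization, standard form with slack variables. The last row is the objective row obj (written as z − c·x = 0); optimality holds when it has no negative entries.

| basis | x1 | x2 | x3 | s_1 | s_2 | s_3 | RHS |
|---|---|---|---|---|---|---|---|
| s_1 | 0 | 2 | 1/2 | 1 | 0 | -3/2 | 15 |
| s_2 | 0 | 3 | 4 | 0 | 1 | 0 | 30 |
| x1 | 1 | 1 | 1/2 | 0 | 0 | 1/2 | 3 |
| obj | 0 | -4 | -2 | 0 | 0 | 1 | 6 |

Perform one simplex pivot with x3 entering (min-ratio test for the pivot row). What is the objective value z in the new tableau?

Ratio test on column x3 — row 1: 15/(1/2) = 30; row 2: 30/4 = 15/2; row 3: 3/(1/2) = 6. Minimum is 6 at row 3 (x1 leaves); pivot element 1/2.
Pivot on row 3; the obj-row RHS becomes 6 − (-2)·6 = 18.

18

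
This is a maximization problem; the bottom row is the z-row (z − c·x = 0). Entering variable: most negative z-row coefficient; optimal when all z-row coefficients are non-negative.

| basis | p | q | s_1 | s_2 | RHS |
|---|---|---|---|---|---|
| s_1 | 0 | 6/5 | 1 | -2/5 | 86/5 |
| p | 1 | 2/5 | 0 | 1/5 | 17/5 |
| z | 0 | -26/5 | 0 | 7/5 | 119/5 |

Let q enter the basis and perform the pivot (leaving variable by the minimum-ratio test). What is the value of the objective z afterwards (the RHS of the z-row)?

68

Ratio test on column q — row 1: (86/5)/(6/5) = 43/3; row 2: (17/5)/(2/5) = 17/2. Minimum is 17/2 at row 2 (p leaves); pivot element 2/5.
Pivot on row 2; the z-row RHS becomes 119/5 − (-26/5)·(17/2) = 68.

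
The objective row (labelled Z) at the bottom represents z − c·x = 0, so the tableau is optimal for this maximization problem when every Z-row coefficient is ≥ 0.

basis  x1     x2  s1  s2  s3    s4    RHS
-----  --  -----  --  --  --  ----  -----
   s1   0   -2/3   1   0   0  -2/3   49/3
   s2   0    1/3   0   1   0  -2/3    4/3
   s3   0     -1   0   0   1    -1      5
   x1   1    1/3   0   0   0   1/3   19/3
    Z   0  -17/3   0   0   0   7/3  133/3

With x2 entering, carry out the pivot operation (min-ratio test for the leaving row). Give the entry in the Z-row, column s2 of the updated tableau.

17

Ratio test on column x2 — row 1: entry -2/3 ≤ 0; row 2: (4/3)/(1/3) = 4; row 3: entry -1 ≤ 0; row 4: (19/3)/(1/3) = 19. Minimum is 4 at row 2 (s2 leaves); pivot element 1/3.
Divide row 2 by 1/3; eliminate column x2 from the other rows.
Z-row update in column s2: 0 − (-17/3)·3 = 17.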